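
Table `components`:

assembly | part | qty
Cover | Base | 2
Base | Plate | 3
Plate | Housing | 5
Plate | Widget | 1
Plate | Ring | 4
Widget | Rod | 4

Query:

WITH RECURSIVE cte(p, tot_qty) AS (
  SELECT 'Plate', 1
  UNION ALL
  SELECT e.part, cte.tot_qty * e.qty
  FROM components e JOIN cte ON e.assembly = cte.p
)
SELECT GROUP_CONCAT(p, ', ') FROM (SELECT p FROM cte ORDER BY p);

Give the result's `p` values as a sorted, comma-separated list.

Base: (Plate, tot_qty=1).
Iteration 1: components of {Plate} -> Housing = 1*5 = 5, Ring = 1*4 = 4, Widget = 1*1 = 1.
Iteration 2: components of {Housing,Ring,Widget} -> Rod = 1*4 = 4.
Iteration 3: no further components; recursion stops.

Housing, Plate, Ring, Rod, Widget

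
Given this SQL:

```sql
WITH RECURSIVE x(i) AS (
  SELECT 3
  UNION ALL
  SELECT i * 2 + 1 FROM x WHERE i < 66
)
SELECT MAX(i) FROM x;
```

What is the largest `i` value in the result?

127

Base: i=3.
Iteration 1: 3 < 66 holds -> i = 3 * 2 + 1 = 7.
Iteration 2: 7 < 66 holds -> i = 7 * 2 + 1 = 15.
Iteration 3: 15 < 66 holds -> i = 15 * 2 + 1 = 31.
Iteration 4: 31 < 66 holds -> i = 31 * 2 + 1 = 63.
Iteration 5: 63 < 66 holds -> i = 63 * 2 + 1 = 127.
Iteration 6: 127 < 66 fails; recursion stops.
i values: 3, 7, 15, 31, 63, 127; the maximum is 127.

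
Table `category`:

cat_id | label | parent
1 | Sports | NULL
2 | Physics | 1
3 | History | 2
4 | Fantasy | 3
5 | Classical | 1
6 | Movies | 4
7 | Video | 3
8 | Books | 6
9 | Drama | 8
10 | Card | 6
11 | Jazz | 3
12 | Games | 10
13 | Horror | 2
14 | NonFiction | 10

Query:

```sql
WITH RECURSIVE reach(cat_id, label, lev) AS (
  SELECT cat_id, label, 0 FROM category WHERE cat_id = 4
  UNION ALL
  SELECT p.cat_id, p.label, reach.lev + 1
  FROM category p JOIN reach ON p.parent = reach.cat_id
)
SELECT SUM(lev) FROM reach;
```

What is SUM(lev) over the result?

Base: cat_id=4 (Fantasy) at lev 0.
Iteration 1: rows with parent in {4} -> Movies (id 6, lev 1).
Iteration 2: rows with parent in {6} -> Books (id 8, lev 2), Card (id 10, lev 2).
Iteration 3: rows with parent in {8,10} -> Drama (id 9, lev 3), Games (id 12, lev 3), NonFiction (id 14, lev 3).
Iteration 4: no rows with parent in {9,12,14}; recursion stops.
SUM(lev) = 0 + 1 + 2 + 2 + 3 + 3 + 3 = 14.

14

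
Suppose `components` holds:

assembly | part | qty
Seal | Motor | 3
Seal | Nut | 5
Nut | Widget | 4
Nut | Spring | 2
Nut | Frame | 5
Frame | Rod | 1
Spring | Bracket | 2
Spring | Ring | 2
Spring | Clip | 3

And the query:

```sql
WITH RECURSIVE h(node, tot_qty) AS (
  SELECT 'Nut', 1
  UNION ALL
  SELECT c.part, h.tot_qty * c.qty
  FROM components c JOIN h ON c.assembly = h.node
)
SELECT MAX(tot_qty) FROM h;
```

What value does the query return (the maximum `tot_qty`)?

Base: (Nut, tot_qty=1).
Iteration 1: components of {Nut} -> Frame = 1*5 = 5, Spring = 1*2 = 2, Widget = 1*4 = 4.
Iteration 2: components of {Frame,Spring,Widget} -> Bracket = 2*2 = 4, Clip = 2*3 = 6, Ring = 2*2 = 4, Rod = 5*1 = 5.
Iteration 3: no further components; recursion stops.
tot_qty values: 1, 4, 2, 5, 4, 4, 6, 5; the maximum is 6.

6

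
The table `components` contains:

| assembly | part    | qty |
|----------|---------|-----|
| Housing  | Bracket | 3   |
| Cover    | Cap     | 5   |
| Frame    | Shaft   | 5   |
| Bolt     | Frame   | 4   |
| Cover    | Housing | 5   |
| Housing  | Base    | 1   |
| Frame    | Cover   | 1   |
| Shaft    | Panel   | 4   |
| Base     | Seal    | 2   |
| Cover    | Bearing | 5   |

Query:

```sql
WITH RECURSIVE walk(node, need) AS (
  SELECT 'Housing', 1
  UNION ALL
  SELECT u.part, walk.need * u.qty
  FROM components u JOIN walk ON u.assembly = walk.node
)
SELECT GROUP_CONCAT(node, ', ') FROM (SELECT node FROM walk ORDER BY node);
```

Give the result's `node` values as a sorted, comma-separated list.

Base, Bracket, Housing, Seal

Base: (Housing, need=1).
Iteration 1: components of {Housing} -> Base = 1*1 = 1, Bracket = 1*3 = 3.
Iteration 2: components of {Base,Bracket} -> Seal = 1*2 = 2.
Iteration 3: no further components; recursion stops.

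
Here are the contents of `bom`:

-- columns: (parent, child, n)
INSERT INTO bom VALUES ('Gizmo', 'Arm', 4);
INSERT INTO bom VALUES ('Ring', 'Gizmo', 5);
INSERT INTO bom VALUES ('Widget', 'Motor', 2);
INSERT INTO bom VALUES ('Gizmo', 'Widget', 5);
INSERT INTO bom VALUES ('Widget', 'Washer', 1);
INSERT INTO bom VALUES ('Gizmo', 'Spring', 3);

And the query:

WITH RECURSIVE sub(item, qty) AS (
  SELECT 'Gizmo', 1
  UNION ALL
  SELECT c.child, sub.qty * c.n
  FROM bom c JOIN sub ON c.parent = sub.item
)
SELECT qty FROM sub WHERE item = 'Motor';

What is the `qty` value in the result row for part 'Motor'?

Base: (Gizmo, qty=1).
Iteration 1: components of {Gizmo} -> Arm = 1*4 = 4, Spring = 1*3 = 3, Widget = 1*5 = 5.
Iteration 2: components of {Arm,Spring,Widget} -> Motor = 5*2 = 10, Washer = 5*1 = 5.
Iteration 3: no further components; recursion stops.

10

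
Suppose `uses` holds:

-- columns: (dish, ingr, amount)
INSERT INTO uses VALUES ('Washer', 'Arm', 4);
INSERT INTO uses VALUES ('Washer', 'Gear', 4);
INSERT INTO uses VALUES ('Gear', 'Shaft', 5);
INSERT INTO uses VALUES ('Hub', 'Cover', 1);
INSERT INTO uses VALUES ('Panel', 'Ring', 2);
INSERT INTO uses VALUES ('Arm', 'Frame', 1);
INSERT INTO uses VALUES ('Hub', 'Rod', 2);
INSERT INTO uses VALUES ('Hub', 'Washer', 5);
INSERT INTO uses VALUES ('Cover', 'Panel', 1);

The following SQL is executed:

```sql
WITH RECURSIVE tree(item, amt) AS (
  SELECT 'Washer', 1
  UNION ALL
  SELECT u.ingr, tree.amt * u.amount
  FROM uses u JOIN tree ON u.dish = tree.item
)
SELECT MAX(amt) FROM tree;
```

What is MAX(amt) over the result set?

20

Base: (Washer, amt=1).
Iteration 1: components of {Washer} -> Arm = 1*4 = 4, Gear = 1*4 = 4.
Iteration 2: components of {Arm,Gear} -> Frame = 4*1 = 4, Shaft = 4*5 = 20.
Iteration 3: no further components; recursion stops.
amt values: 1, 4, 4, 4, 20; the maximum is 20.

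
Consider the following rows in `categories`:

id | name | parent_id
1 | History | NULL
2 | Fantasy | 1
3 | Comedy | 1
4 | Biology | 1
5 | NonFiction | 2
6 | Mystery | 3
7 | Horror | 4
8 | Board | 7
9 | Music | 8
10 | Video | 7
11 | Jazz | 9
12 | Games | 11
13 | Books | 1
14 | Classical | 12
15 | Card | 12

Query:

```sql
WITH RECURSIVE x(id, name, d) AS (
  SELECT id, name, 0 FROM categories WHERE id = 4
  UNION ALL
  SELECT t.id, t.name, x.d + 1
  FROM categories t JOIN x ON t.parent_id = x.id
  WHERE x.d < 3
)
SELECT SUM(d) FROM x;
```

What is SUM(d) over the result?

8

Base: id=4 (Biology) at d 0.
Iteration 1: rows with parent_id in {4} -> Horror (id 7, d 1).
Iteration 2: rows with parent_id in {7} -> Board (id 8, d 2), Video (id 10, d 2).
Iteration 3: rows with parent_id in {8,10} -> Music (id 9, d 3).
Iteration 4: d < 3 fails for all current rows; recursion stops.
SUM(d) = 0 + 1 + 2 + 2 + 3 = 8.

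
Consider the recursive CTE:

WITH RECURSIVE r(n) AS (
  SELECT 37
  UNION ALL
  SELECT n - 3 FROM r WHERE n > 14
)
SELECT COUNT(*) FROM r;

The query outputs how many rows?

Base: n=37.
Iteration 1: 37 > 14 holds -> n = 37 - 3 = 34.
Iteration 2: 34 > 14 holds -> n = 34 - 3 = 31.
Iteration 3: 31 > 14 holds -> n = 31 - 3 = 28.
Iteration 4: 28 > 14 holds -> n = 28 - 3 = 25.
Iteration 5: 25 > 14 holds -> n = 25 - 3 = 22.
Iteration 6: 22 > 14 holds -> n = 22 - 3 = 19.
Iteration 7: 19 > 14 holds -> n = 19 - 3 = 16.
Iteration 8: 16 > 14 holds -> n = 16 - 3 = 13.
Iteration 9: 13 > 14 fails; recursion stops.
Total rows emitted: 9.

9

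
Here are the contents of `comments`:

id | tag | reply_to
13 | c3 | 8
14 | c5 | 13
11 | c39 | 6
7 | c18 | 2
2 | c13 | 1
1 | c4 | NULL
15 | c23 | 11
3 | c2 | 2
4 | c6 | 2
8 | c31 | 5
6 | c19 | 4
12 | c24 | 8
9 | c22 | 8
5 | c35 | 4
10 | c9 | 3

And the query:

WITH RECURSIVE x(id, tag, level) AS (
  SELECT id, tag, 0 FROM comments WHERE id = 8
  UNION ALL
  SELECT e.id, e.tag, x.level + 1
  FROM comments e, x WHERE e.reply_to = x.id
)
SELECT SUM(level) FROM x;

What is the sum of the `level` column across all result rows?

Base: id=8 (c31) at level 0.
Iteration 1: rows with reply_to in {8} -> c22 (id 9, level 1), c24 (id 12, level 1), c3 (id 13, level 1).
Iteration 2: rows with reply_to in {9,12,13} -> c5 (id 14, level 2).
Iteration 3: no rows with reply_to in {14}; recursion stops.
SUM(level) = 0 + 1 + 1 + 1 + 2 = 5.

5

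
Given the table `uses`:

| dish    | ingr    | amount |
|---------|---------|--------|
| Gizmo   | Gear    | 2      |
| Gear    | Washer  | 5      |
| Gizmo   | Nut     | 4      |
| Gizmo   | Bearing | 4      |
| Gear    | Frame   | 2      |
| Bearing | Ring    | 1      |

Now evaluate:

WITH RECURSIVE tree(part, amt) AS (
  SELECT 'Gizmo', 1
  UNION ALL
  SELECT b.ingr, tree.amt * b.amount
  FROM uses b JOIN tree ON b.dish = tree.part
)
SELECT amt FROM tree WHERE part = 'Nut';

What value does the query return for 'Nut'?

Base: (Gizmo, amt=1).
Iteration 1: components of {Gizmo} -> Bearing = 1*4 = 4, Gear = 1*2 = 2, Nut = 1*4 = 4.
Iteration 2: components of {Bearing,Gear,Nut} -> Frame = 2*2 = 4, Ring = 4*1 = 4, Washer = 2*5 = 10.
Iteration 3: no further components; recursion stops.

4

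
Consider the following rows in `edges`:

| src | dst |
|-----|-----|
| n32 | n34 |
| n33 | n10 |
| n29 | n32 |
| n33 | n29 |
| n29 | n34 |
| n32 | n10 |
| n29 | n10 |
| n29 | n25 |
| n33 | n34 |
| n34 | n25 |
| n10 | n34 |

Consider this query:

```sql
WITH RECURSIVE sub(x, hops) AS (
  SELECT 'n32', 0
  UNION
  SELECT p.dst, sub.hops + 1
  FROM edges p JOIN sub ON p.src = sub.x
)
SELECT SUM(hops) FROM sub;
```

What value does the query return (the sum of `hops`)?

Base: (n32, hops=0).
Iteration 1: edges from {n32} -> (n10, hops=1), (n34, hops=1).
Iteration 2: edges from {n10,n34} -> (n25, hops=2), (n34, hops=2).
Iteration 3: edges from {n25,n34} -> (n25, hops=3).
Iteration 4: no outgoing edges from {n25}; recursion stops.
SUM(hops) = 0 + 1 + 1 + 2 + 2 + 3 = 9.

9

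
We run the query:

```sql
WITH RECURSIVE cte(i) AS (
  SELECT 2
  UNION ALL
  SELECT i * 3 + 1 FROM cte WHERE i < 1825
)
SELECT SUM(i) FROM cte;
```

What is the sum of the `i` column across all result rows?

Base: i=2.
Iteration 1: 2 < 1825 holds -> i = 2 * 3 + 1 = 7.
Iteration 2: 7 < 1825 holds -> i = 7 * 3 + 1 = 22.
Iteration 3: 22 < 1825 holds -> i = 22 * 3 + 1 = 67.
Iteration 4: 67 < 1825 holds -> i = 67 * 3 + 1 = 202.
Iteration 5: 202 < 1825 holds -> i = 202 * 3 + 1 = 607.
Iteration 6: 607 < 1825 holds -> i = 607 * 3 + 1 = 1822.
Iteration 7: 1822 < 1825 holds -> i = 1822 * 3 + 1 = 5467.
Iteration 8: 5467 < 1825 fails; recursion stops.
SUM(i) = 2 + 7 + 22 + 67 + 202 + 607 + 1822 + 5467 = 8196.

8196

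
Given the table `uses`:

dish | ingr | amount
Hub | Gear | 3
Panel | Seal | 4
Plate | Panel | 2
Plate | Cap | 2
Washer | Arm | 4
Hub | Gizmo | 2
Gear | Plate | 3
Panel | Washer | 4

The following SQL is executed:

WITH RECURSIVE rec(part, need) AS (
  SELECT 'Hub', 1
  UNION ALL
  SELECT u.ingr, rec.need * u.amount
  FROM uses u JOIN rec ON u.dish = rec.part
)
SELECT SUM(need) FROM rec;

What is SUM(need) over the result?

Base: (Hub, need=1).
Iteration 1: components of {Hub} -> Gear = 1*3 = 3, Gizmo = 1*2 = 2.
Iteration 2: components of {Gear,Gizmo} -> Plate = 3*3 = 9.
Iteration 3: components of {Plate} -> Cap = 9*2 = 18, Panel = 9*2 = 18.
Iteration 4: components of {Cap,Panel} -> Seal = 18*4 = 72, Washer = 18*4 = 72.
Iteration 5: components of {Seal,Washer} -> Arm = 72*4 = 288.
Iteration 6: no further components; recursion stops.
SUM(need) = 1 + 2 + 3 + 9 + 18 + 18 + 72 + 72 + 288 = 483.

483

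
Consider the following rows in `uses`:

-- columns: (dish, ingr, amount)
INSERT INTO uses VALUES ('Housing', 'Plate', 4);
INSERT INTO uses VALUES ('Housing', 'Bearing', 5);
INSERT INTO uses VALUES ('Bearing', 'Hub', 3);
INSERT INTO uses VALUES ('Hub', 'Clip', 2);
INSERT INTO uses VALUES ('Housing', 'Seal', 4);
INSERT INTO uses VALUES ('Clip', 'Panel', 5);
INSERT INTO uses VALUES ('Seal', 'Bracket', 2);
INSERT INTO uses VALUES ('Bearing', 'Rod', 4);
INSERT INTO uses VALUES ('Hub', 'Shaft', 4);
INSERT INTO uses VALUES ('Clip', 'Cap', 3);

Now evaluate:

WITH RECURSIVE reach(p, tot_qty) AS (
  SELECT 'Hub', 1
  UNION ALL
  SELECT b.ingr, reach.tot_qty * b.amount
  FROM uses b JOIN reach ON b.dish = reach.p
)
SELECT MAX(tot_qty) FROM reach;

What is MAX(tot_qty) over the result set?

10

Base: (Hub, tot_qty=1).
Iteration 1: components of {Hub} -> Clip = 1*2 = 2, Shaft = 1*4 = 4.
Iteration 2: components of {Clip,Shaft} -> Cap = 2*3 = 6, Panel = 2*5 = 10.
Iteration 3: no further components; recursion stops.
tot_qty values: 1, 2, 4, 10, 6; the maximum is 10.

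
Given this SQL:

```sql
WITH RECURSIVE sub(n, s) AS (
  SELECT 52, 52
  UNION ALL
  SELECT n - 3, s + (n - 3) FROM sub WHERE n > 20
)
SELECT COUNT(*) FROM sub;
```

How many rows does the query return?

Base: n=52, s=52.
Iteration 1: 52 > 20 holds -> n = 52 - 3 = 49, s = 52 + 49 = 101.
Iteration 2: 49 > 20 holds -> n = 49 - 3 = 46, s = 101 + 46 = 147.
Iteration 3: 46 > 20 holds -> n = 46 - 3 = 43, s = 147 + 43 = 190.
Iteration 4: 43 > 20 holds -> n = 43 - 3 = 40, s = 190 + 40 = 230.
Iteration 5: 40 > 20 holds -> n = 40 - 3 = 37, s = 230 + 37 = 267.
Iteration 6: 37 > 20 holds -> n = 37 - 3 = 34, s = 267 + 34 = 301.
Iteration 7: 34 > 20 holds -> n = 34 - 3 = 31, s = 301 + 31 = 332.
Iteration 8: 31 > 20 holds -> n = 31 - 3 = 28, s = 332 + 28 = 360.
Iteration 9: 28 > 20 holds -> n = 28 - 3 = 25, s = 360 + 25 = 385.
Iteration 10: 25 > 20 holds -> n = 25 - 3 = 22, s = 385 + 22 = 407.
Iteration 11: 22 > 20 holds -> n = 22 - 3 = 19, s = 407 + 19 = 426.
Iteration 12: 19 > 20 fails; recursion stops.
Total rows emitted: 12.

12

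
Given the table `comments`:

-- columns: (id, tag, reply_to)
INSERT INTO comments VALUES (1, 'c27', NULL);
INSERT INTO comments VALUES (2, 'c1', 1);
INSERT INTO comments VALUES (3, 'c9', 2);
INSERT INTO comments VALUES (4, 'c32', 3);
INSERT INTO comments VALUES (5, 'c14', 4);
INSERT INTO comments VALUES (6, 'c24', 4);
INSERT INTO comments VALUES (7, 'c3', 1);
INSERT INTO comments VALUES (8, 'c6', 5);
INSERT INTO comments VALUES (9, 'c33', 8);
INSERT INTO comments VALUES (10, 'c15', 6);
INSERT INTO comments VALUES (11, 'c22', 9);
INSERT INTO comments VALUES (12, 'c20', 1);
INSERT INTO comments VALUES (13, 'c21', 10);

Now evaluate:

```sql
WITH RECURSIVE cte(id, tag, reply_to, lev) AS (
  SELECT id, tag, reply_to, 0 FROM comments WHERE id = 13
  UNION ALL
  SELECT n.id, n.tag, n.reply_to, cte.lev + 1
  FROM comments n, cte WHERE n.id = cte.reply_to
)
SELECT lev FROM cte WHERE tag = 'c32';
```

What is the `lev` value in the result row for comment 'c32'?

Base: id=13 (c21), reply_to=10, lev 0.
Iteration 1: join on id=10 -> c15 (id 10, reply_to=6, lev 1).
Iteration 2: join on id=6 -> c24 (id 6, reply_to=4, lev 2).
Iteration 3: join on id=4 -> c32 (id 4, reply_to=3, lev 3).
Iteration 4: join on id=3 -> c9 (id 3, reply_to=2, lev 4).
Iteration 5: join on id=2 -> c1 (id 2, reply_to=1, lev 5).
Iteration 6: join on id=1 -> c27 (id 1, reply_to=NULL, lev 6).
Iteration 7: reply_to is NULL; no match; recursion stops.

3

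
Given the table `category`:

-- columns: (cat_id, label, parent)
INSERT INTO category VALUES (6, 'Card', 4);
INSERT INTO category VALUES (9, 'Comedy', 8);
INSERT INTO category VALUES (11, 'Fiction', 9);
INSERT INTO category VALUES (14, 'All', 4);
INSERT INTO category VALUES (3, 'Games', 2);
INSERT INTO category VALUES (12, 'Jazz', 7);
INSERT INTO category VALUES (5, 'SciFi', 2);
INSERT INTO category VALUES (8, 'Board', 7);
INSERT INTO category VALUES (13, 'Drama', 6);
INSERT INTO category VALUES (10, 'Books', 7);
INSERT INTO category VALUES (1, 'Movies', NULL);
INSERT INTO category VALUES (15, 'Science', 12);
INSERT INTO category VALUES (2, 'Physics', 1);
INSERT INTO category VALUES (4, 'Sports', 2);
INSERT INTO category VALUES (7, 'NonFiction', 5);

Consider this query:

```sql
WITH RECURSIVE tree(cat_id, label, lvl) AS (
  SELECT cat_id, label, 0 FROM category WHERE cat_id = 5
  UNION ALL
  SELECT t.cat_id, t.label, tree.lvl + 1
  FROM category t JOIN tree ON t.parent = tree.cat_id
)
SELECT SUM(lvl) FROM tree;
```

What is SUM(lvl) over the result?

17

Base: cat_id=5 (SciFi) at lvl 0.
Iteration 1: rows with parent in {5} -> NonFiction (id 7, lvl 1).
Iteration 2: rows with parent in {7} -> Board (id 8, lvl 2), Books (id 10, lvl 2), Jazz (id 12, lvl 2).
Iteration 3: rows with parent in {8,10,12} -> Comedy (id 9, lvl 3), Science (id 15, lvl 3).
Iteration 4: rows with parent in {9,15} -> Fiction (id 11, lvl 4).
Iteration 5: no rows with parent in {11}; recursion stops.
SUM(lvl) = 0 + 1 + 2 + 2 + 2 + 3 + 3 + 4 = 17.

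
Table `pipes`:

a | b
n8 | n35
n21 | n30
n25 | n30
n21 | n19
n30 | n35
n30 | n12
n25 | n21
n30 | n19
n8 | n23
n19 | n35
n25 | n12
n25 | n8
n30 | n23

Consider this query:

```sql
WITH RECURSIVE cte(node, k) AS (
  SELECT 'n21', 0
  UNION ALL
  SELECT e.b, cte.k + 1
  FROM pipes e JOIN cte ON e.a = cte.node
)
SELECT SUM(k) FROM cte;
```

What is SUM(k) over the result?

15

Base: (n21, k=0).
Iteration 1: edges from {n21} -> (n19, k=1), (n30, k=1).
Iteration 2: edges from {n19,n30} -> (n12, k=2), (n19, k=2), (n23, k=2), (n35, k=2) x2. [UNION ALL keeps all 5 new rows, including repeats]
Iteration 3: edges from {n12,n19,n23,n35} -> (n35, k=3).
Iteration 4: no outgoing edges from {n35}; recursion stops.
SUM(k) = 0 + 1 + 1 + 2 + 2 + 2 + 2 + 2 + 3 = 15.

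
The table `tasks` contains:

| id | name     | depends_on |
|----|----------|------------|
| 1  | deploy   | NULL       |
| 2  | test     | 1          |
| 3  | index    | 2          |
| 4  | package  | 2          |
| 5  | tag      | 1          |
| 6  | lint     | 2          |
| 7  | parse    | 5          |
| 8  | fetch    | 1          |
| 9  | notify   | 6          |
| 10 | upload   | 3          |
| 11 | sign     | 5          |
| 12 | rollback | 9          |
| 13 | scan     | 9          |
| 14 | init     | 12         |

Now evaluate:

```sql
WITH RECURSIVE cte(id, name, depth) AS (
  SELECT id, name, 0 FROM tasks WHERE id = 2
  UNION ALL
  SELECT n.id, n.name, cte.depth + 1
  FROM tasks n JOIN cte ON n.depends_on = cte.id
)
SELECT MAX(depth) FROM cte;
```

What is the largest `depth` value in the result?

4

Base: id=2 (test) at depth 0.
Iteration 1: rows with depends_on in {2} -> index (id 3, depth 1), package (id 4, depth 1), lint (id 6, depth 1).
Iteration 2: rows with depends_on in {3,4,6} -> notify (id 9, depth 2), upload (id 10, depth 2).
Iteration 3: rows with depends_on in {9,10} -> rollback (id 12, depth 3), scan (id 13, depth 3).
Iteration 4: rows with depends_on in {12,13} -> init (id 14, depth 4).
Iteration 5: no rows with depends_on in {14}; recursion stops.
depth values: 0, 1, 1, 1, 2, 2, 3, 3, 4; the maximum is 4.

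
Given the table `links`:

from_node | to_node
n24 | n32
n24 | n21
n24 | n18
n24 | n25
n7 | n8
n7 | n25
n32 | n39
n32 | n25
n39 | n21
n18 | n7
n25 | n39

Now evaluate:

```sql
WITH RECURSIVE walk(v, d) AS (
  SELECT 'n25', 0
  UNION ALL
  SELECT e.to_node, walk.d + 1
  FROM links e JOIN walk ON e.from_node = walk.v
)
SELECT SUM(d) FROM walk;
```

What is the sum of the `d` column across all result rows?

Base: (n25, d=0).
Iteration 1: edges from {n25} -> (n39, d=1).
Iteration 2: edges from {n39} -> (n21, d=2).
Iteration 3: no outgoing edges from {n21}; recursion stops.
SUM(d) = 0 + 1 + 2 = 3.

3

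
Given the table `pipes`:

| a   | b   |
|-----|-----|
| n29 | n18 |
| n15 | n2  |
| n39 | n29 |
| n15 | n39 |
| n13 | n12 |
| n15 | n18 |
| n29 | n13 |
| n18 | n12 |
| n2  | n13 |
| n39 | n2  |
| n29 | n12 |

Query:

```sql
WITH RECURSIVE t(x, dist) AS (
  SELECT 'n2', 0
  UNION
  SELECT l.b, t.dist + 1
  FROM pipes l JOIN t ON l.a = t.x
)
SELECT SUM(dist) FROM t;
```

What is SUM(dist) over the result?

3

Base: (n2, dist=0).
Iteration 1: edges from {n2} -> (n13, dist=1).
Iteration 2: edges from {n13} -> (n12, dist=2).
Iteration 3: no outgoing edges from {n12}; recursion stops.
SUM(dist) = 0 + 1 + 2 = 3.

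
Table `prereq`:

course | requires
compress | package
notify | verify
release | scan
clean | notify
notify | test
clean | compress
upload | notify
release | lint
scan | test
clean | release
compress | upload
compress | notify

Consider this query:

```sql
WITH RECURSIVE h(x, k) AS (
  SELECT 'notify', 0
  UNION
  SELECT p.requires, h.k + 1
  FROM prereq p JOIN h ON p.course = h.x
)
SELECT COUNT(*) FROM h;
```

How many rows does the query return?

3

Base: (notify, k=0).
Iteration 1: edges from {notify} -> (test, k=1), (verify, k=1).
Iteration 2: no outgoing edges from {test,verify}; recursion stops.
Total rows emitted: 3.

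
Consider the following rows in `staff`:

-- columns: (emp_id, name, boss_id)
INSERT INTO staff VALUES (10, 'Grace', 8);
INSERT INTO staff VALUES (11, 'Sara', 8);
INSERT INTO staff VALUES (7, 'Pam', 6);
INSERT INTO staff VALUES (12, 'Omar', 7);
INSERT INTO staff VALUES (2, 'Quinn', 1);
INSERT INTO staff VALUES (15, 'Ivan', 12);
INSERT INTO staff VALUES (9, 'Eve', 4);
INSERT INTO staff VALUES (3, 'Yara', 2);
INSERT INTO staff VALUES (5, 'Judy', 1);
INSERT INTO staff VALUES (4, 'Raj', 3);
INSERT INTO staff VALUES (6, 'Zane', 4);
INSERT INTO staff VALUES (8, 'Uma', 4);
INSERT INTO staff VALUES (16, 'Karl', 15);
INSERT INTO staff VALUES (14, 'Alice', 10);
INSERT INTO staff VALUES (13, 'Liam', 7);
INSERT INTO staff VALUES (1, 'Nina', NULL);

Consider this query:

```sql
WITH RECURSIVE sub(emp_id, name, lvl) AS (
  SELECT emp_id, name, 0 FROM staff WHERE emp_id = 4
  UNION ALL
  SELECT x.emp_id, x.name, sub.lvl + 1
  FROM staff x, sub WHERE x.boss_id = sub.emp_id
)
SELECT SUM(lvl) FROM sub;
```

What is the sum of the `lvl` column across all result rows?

Base: emp_id=4 (Raj) at lvl 0.
Iteration 1: rows with boss_id in {4} -> Zane (id 6, lvl 1), Uma (id 8, lvl 1), Eve (id 9, lvl 1).
Iteration 2: rows with boss_id in {6,8,9} -> Pam (id 7, lvl 2), Grace (id 10, lvl 2), Sara (id 11, lvl 2).
Iteration 3: rows with boss_id in {7,10,11} -> Omar (id 12, lvl 3), Liam (id 13, lvl 3), Alice (id 14, lvl 3).
Iteration 4: rows with boss_id in {12,13,14} -> Ivan (id 15, lvl 4).
Iteration 5: rows with boss_id in {15} -> Karl (id 16, lvl 5).
Iteration 6: no rows with boss_id in {16}; recursion stops.
SUM(lvl) = 0 + 1 + 1 + 1 + 2 + 2 + 2 + 3 + 3 + 3 + 4 + 5 = 27.

27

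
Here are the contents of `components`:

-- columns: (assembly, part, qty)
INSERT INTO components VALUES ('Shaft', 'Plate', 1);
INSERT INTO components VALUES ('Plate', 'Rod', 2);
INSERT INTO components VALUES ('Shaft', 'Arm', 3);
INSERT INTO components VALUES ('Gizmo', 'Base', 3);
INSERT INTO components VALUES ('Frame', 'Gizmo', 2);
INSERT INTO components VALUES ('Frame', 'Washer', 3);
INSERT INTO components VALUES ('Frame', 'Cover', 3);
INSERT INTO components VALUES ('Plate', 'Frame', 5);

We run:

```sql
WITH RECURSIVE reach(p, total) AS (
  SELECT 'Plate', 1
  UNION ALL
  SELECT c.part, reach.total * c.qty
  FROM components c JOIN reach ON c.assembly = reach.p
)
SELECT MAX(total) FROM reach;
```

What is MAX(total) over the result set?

Base: (Plate, total=1).
Iteration 1: components of {Plate} -> Frame = 1*5 = 5, Rod = 1*2 = 2.
Iteration 2: components of {Frame,Rod} -> Cover = 5*3 = 15, Gizmo = 5*2 = 10, Washer = 5*3 = 15.
Iteration 3: components of {Cover,Gizmo,Washer} -> Base = 10*3 = 30.
Iteration 4: no further components; recursion stops.
total values: 1, 2, 5, 15, 10, 15, 30; the maximum is 30.

30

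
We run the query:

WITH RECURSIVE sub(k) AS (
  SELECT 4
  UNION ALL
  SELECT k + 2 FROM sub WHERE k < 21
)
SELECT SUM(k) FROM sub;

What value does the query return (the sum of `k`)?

130

Base: k=4.
Iteration 1: 4 < 21 holds -> k = 4 + 2 = 6.
Iteration 2: 6 < 21 holds -> k = 6 + 2 = 8.
Iteration 3: 8 < 21 holds -> k = 8 + 2 = 10.
Iteration 4: 10 < 21 holds -> k = 10 + 2 = 12.
Iteration 5: 12 < 21 holds -> k = 12 + 2 = 14.
Iteration 6: 14 < 21 holds -> k = 14 + 2 = 16.
Iteration 7: 16 < 21 holds -> k = 16 + 2 = 18.
Iteration 8: 18 < 21 holds -> k = 18 + 2 = 20.
Iteration 9: 20 < 21 holds -> k = 20 + 2 = 22.
Iteration 10: 22 < 21 fails; recursion stops.
SUM(k) = 4 + 6 + 8 + 10 + 12 + 14 + 16 + 18 + 20 + 22 = 130.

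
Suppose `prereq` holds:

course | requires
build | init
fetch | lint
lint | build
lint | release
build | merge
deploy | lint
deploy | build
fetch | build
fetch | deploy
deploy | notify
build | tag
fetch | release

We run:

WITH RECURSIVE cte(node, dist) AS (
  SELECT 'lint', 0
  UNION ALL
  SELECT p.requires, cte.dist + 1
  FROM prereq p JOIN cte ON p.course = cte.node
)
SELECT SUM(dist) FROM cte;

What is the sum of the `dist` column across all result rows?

Base: (lint, dist=0).
Iteration 1: edges from {lint} -> (build, dist=1), (release, dist=1).
Iteration 2: edges from {build,release} -> (init, dist=2), (merge, dist=2), (tag, dist=2).
Iteration 3: no outgoing edges from {init,merge,tag}; recursion stops.
SUM(dist) = 0 + 1 + 1 + 2 + 2 + 2 = 8.

8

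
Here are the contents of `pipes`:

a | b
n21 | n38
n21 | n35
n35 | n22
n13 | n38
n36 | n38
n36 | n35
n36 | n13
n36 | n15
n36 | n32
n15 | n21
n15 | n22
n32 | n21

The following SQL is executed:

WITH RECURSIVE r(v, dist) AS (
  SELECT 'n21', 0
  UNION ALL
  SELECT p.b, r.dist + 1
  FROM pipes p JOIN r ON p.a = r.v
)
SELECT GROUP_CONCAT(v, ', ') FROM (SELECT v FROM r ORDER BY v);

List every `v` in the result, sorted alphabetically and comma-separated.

n21, n22, n35, n38

Base: (n21, dist=0).
Iteration 1: edges from {n21} -> (n35, dist=1), (n38, dist=1).
Iteration 2: edges from {n35,n38} -> (n22, dist=2).
Iteration 3: no outgoing edges from {n22}; recursion stops.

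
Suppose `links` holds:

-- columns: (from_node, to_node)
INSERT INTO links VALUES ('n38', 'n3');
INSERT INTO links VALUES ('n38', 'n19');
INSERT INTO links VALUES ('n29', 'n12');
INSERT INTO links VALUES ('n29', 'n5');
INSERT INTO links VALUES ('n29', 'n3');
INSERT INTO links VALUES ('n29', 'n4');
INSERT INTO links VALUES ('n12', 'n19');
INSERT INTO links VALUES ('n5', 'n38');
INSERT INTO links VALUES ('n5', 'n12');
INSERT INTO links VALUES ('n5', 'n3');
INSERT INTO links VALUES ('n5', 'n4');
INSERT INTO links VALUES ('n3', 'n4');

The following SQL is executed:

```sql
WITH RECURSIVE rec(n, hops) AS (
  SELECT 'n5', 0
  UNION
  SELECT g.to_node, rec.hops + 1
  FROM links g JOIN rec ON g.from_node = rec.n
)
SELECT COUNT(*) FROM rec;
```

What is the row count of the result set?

Base: (n5, hops=0).
Iteration 1: edges from {n5} -> (n12, hops=1), (n3, hops=1), (n38, hops=1), (n4, hops=1).
Iteration 2: edges from {n12,n3,n38,n4} -> (n19, hops=2), (n3, hops=2), (n4, hops=2). [UNION drops 1 duplicate row(s)]
Iteration 3: edges from {n19,n3,n4} -> (n4, hops=3).
Iteration 4: no outgoing edges from {n4}; recursion stops.
Total rows emitted: 9.

9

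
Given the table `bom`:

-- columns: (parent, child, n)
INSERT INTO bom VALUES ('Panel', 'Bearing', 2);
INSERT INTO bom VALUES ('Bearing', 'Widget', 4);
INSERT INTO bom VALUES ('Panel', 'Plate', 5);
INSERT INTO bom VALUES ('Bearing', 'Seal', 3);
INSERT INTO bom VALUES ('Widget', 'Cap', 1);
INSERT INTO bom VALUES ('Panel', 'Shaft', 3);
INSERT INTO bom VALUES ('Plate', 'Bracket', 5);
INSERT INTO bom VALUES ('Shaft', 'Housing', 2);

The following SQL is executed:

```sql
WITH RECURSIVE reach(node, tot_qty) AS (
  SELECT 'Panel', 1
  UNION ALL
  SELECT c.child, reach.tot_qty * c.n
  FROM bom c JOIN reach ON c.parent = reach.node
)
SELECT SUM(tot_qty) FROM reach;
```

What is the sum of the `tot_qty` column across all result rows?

64

Base: (Panel, tot_qty=1).
Iteration 1: components of {Panel} -> Bearing = 1*2 = 2, Plate = 1*5 = 5, Shaft = 1*3 = 3.
Iteration 2: components of {Bearing,Plate,Shaft} -> Bracket = 5*5 = 25, Housing = 3*2 = 6, Seal = 2*3 = 6, Widget = 2*4 = 8.
Iteration 3: components of {Bracket,Housing,Seal,Widget} -> Cap = 8*1 = 8.
Iteration 4: no further components; recursion stops.
SUM(tot_qty) = 1 + 2 + 5 + 3 + 8 + 6 + 25 + 6 + 8 = 64.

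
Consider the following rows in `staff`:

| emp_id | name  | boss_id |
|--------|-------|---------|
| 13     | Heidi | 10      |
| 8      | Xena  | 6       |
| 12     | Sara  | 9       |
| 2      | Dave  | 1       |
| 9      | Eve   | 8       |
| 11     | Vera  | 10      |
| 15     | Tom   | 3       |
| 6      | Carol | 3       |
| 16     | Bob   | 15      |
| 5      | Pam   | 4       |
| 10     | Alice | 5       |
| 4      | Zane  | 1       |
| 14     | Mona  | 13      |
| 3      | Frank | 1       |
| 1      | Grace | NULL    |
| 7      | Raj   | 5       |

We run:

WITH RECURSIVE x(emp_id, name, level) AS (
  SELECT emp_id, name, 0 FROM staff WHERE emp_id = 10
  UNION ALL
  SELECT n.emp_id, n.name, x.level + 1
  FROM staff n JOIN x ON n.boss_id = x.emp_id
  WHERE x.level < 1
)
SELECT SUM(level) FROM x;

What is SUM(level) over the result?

Base: emp_id=10 (Alice) at level 0.
Iteration 1: rows with boss_id in {10} -> Vera (id 11, level 1), Heidi (id 13, level 1).
Iteration 2: level < 1 fails for all current rows; recursion stops.
SUM(level) = 0 + 1 + 1 = 2.

2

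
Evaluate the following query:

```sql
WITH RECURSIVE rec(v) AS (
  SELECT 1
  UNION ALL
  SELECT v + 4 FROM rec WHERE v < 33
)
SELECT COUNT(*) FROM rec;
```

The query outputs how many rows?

Base: v=1.
Iteration 1: 1 < 33 holds -> v = 1 + 4 = 5.
Iteration 2: 5 < 33 holds -> v = 5 + 4 = 9.
Iteration 3: 9 < 33 holds -> v = 9 + 4 = 13.
Iteration 4: 13 < 33 holds -> v = 13 + 4 = 17.
Iteration 5: 17 < 33 holds -> v = 17 + 4 = 21.
Iteration 6: 21 < 33 holds -> v = 21 + 4 = 25.
Iteration 7: 25 < 33 holds -> v = 25 + 4 = 29.
Iteration 8: 29 < 33 holds -> v = 29 + 4 = 33.
Iteration 9: 33 < 33 fails; recursion stops.
Total rows emitted: 9.

9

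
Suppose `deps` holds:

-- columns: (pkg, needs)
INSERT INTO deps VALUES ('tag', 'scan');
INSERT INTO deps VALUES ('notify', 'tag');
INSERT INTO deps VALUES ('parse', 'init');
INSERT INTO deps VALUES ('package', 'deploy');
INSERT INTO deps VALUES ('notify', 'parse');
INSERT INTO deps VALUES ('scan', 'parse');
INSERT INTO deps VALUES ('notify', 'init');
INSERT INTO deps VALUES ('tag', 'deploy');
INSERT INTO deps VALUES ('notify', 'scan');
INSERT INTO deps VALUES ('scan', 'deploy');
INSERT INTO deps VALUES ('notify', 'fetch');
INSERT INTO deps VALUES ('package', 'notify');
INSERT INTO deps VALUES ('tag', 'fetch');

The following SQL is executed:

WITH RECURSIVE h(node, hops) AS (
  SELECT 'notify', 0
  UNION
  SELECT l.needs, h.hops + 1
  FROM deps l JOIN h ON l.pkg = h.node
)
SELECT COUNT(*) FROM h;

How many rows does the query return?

15

Base: (notify, hops=0).
Iteration 1: edges from {notify} -> (fetch, hops=1), (init, hops=1), (parse, hops=1), (scan, hops=1), (tag, hops=1).
Iteration 2: edges from {fetch,init,parse,scan,tag} -> (deploy, hops=2), (fetch, hops=2), (init, hops=2), (parse, hops=2), (scan, hops=2). [UNION drops 1 duplicate row(s)]
Iteration 3: edges from {deploy,fetch,init,parse,scan} -> (deploy, hops=3), (init, hops=3), (parse, hops=3).
Iteration 4: edges from {deploy,init,parse} -> (init, hops=4).
Iteration 5: no outgoing edges from {init}; recursion stops.
Total rows emitted: 15.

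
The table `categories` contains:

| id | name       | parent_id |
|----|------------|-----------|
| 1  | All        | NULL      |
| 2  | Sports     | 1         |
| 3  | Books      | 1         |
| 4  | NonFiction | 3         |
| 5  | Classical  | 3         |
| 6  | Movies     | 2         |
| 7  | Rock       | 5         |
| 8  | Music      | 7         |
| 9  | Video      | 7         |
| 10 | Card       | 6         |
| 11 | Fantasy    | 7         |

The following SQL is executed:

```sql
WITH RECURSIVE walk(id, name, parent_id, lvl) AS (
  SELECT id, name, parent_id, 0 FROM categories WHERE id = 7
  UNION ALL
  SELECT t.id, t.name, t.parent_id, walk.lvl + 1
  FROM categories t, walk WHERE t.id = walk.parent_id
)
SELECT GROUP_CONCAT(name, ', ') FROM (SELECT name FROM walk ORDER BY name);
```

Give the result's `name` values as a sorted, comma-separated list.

Base: id=7 (Rock), parent_id=5, lvl 0.
Iteration 1: join on id=5 -> Classical (id 5, parent_id=3, lvl 1).
Iteration 2: join on id=3 -> Books (id 3, parent_id=1, lvl 2).
Iteration 3: join on id=1 -> All (id 1, parent_id=NULL, lvl 3).
Iteration 4: parent_id is NULL; no match; recursion stops.

All, Books, Classical, Rock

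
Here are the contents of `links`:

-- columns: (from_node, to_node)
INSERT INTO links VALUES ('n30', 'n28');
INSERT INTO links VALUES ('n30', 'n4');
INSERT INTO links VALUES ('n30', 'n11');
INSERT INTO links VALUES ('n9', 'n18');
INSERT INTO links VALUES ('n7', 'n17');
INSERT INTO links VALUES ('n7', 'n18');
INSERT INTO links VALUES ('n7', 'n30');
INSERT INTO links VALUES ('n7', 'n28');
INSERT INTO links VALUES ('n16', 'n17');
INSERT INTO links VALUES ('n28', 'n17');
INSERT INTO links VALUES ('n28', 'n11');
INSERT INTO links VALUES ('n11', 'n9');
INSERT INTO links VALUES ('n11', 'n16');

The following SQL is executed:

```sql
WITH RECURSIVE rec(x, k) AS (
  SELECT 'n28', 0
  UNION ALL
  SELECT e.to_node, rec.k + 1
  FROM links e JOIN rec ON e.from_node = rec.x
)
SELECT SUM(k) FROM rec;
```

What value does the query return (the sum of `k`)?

12

Base: (n28, k=0).
Iteration 1: edges from {n28} -> (n11, k=1), (n17, k=1).
Iteration 2: edges from {n11,n17} -> (n16, k=2), (n9, k=2).
Iteration 3: edges from {n16,n9} -> (n17, k=3), (n18, k=3).
Iteration 4: no outgoing edges from {n17,n18}; recursion stops.
SUM(k) = 0 + 1 + 1 + 2 + 2 + 3 + 3 = 12.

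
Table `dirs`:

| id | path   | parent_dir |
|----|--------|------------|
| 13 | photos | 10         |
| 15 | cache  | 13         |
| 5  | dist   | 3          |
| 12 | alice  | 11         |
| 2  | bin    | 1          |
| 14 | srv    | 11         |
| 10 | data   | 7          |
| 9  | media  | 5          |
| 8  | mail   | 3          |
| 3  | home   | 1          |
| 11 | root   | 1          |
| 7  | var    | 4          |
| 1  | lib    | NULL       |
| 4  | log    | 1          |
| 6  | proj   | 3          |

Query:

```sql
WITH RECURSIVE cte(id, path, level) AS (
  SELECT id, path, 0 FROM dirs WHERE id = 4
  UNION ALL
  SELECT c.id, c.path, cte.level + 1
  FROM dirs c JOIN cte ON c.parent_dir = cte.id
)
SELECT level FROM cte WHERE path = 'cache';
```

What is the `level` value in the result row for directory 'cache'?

4

Base: id=4 (log) at level 0.
Iteration 1: rows with parent_dir in {4} -> var (id 7, level 1).
Iteration 2: rows with parent_dir in {7} -> data (id 10, level 2).
Iteration 3: rows with parent_dir in {10} -> photos (id 13, level 3).
Iteration 4: rows with parent_dir in {13} -> cache (id 15, level 4).
Iteration 5: no rows with parent_dir in {15}; recursion stops.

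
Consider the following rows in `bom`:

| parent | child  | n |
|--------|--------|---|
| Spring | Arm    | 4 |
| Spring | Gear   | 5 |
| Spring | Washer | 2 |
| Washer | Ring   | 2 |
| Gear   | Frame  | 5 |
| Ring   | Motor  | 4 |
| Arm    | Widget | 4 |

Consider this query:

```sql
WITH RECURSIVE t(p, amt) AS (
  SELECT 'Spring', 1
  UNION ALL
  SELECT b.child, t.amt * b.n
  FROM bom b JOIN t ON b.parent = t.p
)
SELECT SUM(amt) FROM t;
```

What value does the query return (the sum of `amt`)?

Base: (Spring, amt=1).
Iteration 1: components of {Spring} -> Arm = 1*4 = 4, Gear = 1*5 = 5, Washer = 1*2 = 2.
Iteration 2: components of {Arm,Gear,Washer} -> Frame = 5*5 = 25, Ring = 2*2 = 4, Widget = 4*4 = 16.
Iteration 3: components of {Frame,Ring,Widget} -> Motor = 4*4 = 16.
Iteration 4: no further components; recursion stops.
SUM(amt) = 1 + 4 + 5 + 2 + 16 + 25 + 4 + 16 = 73.

73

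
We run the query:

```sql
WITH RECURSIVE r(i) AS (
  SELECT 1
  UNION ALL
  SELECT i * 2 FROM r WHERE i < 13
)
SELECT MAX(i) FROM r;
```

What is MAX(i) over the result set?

Base: i=1.
Iteration 1: 1 < 13 holds -> i = 1 * 2 = 2.
Iteration 2: 2 < 13 holds -> i = 2 * 2 = 4.
Iteration 3: 4 < 13 holds -> i = 4 * 2 = 8.
Iteration 4: 8 < 13 holds -> i = 8 * 2 = 16.
Iteration 5: 16 < 13 fails; recursion stops.
i values: 1, 2, 4, 8, 16; the maximum is 16.

16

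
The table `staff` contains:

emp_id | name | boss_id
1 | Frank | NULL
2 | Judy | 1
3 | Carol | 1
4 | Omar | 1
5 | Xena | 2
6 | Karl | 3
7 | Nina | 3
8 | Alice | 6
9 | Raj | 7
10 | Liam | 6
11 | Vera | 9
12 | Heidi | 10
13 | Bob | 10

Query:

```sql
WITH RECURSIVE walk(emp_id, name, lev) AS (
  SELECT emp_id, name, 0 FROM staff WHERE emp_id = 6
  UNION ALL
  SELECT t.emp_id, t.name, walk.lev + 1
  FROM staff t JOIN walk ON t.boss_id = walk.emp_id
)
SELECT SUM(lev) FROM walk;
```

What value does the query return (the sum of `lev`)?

6

Base: emp_id=6 (Karl) at lev 0.
Iteration 1: rows with boss_id in {6} -> Alice (id 8, lev 1), Liam (id 10, lev 1).
Iteration 2: rows with boss_id in {8,10} -> Heidi (id 12, lev 2), Bob (id 13, lev 2).
Iteration 3: no rows with boss_id in {12,13}; recursion stops.
SUM(lev) = 0 + 1 + 1 + 2 + 2 = 6.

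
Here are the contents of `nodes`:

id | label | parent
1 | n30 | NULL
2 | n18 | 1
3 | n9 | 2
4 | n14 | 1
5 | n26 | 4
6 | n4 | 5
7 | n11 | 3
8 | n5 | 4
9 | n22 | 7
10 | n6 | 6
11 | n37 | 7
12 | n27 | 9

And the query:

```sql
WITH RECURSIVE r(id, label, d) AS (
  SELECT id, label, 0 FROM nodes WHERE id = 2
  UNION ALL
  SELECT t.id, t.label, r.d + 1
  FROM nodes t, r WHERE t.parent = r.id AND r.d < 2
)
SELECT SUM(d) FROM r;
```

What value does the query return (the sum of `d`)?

Base: id=2 (n18) at d 0.
Iteration 1: rows with parent in {2} -> n9 (id 3, d 1).
Iteration 2: rows with parent in {3} -> n11 (id 7, d 2).
Iteration 3: d < 2 fails for all current rows; recursion stops.
SUM(d) = 0 + 1 + 2 = 3.

3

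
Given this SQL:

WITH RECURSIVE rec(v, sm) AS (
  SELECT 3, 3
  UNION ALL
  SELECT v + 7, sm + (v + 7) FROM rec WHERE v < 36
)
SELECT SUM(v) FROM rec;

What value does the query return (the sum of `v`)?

123

Base: v=3, sm=3.
Iteration 1: 3 < 36 holds -> v = 3 + 7 = 10, sm = 3 + 10 = 13.
Iteration 2: 10 < 36 holds -> v = 10 + 7 = 17, sm = 13 + 17 = 30.
Iteration 3: 17 < 36 holds -> v = 17 + 7 = 24, sm = 30 + 24 = 54.
Iteration 4: 24 < 36 holds -> v = 24 + 7 = 31, sm = 54 + 31 = 85.
Iteration 5: 31 < 36 holds -> v = 31 + 7 = 38, sm = 85 + 38 = 123.
Iteration 6: 38 < 36 fails; recursion stops.
SUM(v) = 3 + 10 + 17 + 24 + 31 + 38 = 123.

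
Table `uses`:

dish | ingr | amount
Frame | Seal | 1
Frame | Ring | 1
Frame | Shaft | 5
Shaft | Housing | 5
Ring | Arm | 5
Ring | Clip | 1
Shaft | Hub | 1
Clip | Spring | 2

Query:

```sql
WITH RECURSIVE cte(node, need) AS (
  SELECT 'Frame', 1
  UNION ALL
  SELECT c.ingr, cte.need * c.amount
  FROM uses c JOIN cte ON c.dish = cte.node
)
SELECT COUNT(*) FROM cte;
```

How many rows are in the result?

9

Base: (Frame, need=1).
Iteration 1: components of {Frame} -> Ring = 1*1 = 1, Seal = 1*1 = 1, Shaft = 1*5 = 5.
Iteration 2: components of {Ring,Seal,Shaft} -> Arm = 1*5 = 5, Clip = 1*1 = 1, Housing = 5*5 = 25, Hub = 5*1 = 5.
Iteration 3: components of {Arm,Clip,Housing,Hub} -> Spring = 1*2 = 2.
Iteration 4: no further components; recursion stops.
Total rows emitted: 9.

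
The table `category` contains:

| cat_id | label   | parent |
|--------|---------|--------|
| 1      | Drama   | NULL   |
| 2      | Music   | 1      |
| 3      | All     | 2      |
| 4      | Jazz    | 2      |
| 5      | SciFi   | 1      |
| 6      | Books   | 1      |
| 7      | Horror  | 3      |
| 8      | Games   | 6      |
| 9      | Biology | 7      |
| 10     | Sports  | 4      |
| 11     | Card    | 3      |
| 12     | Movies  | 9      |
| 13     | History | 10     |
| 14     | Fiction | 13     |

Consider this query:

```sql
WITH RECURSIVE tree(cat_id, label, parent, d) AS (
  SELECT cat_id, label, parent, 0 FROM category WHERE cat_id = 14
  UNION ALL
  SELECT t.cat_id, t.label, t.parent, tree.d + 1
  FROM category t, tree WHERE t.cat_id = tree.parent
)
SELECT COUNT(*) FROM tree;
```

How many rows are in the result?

Base: cat_id=14 (Fiction), parent=13, d 0.
Iteration 1: join on cat_id=13 -> History (id 13, parent=10, d 1).
Iteration 2: join on cat_id=10 -> Sports (id 10, parent=4, d 2).
Iteration 3: join on cat_id=4 -> Jazz (id 4, parent=2, d 3).
Iteration 4: join on cat_id=2 -> Music (id 2, parent=1, d 4).
Iteration 5: join on cat_id=1 -> Drama (id 1, parent=NULL, d 5).
Iteration 6: parent is NULL; no match; recursion stops.
Total rows emitted: 6.

6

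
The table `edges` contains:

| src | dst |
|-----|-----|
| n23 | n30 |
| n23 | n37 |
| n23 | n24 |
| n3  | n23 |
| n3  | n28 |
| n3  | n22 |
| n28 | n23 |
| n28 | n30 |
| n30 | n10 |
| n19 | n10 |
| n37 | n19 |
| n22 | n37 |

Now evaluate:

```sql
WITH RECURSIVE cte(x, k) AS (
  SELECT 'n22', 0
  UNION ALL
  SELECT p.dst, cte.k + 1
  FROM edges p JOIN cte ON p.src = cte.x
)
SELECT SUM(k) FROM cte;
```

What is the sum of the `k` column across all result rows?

Base: (n22, k=0).
Iteration 1: edges from {n22} -> (n37, k=1).
Iteration 2: edges from {n37} -> (n19, k=2).
Iteration 3: edges from {n19} -> (n10, k=3).
Iteration 4: no outgoing edges from {n10}; recursion stops.
SUM(k) = 0 + 1 + 2 + 3 = 6.

6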